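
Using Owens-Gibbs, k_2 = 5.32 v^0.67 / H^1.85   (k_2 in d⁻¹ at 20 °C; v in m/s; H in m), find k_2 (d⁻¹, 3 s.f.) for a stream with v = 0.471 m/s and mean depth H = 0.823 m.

k_2 = 5.32 × 0.471^0.67 / 0.823^1.85 = 5.32 × 0.6038 / 0.6974 = 4.606 d⁻¹.

k_2 ≈ 4.61 d⁻¹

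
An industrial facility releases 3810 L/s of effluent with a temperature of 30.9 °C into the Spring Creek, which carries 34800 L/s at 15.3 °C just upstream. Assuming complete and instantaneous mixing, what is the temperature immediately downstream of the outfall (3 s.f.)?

16.8 °C

Flow-weighted mixing: C = (Q_r C_r + Q_w C_w)/(Q_r + Q_w)
= (34800×15.3 + 3810×30.9)/(34800 + 3810) = 650200/38610 = 16.84 °C.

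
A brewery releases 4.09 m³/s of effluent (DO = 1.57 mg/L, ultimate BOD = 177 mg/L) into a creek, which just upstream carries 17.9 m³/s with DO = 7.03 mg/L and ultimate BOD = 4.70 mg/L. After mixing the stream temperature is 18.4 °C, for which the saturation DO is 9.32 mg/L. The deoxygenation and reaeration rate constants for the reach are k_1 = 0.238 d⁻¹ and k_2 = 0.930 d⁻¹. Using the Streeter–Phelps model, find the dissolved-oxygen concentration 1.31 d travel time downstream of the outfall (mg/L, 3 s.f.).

DO ≈ 2.83 mg/L

Mixed DO = (17.9×7.03 + 4.09×1.57)/(17.9+4.09) = 132.3/21.99 = 6.014 mg/L.
Mixed L₀ = (17.9×4.70 + 4.09×177)/(21.99) = 808.1/21.99 = 36.75 mg/L.
Initial deficit D₀ = C_s − DO₀ = 9.32 − 6.014 = 3.306 mg/L.
D(1.31) = [0.238×36.75/(0.930−0.238)](e^(−0.238×1.31) − e^(−0.930×1.31)) + 3.306 e^(−0.930×1.31)
= 12.64 × (0.7321 − 0.2957) + 3.306 × 0.2957 = 6.493 mg/L.
DO = 9.32 − 6.493 = 2.827 mg/L.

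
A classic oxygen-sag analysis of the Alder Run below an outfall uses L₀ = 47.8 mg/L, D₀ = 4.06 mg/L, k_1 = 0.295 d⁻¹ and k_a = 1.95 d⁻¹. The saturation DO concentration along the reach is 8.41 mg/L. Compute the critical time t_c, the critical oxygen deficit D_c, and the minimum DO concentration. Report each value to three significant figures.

At the critical point dD/dt = 0, so k_1 L₀ e^(−k_1 t) = k_a D. Substituting D(t) from the Streeter–Phelps equation and solving for t gives
t_c = ln[(k_a/k_1)(1 − D₀(k_a−k_1)/(k_1 L₀))] / (k_a−k_1).
Here k_a−k_1 = 1.655 d⁻¹ and 1 − D₀(k_a−k_1)/(k_1 L₀) = 1 − 4.06×1.655/(0.295×47.8) = 0.5235, so
t_c = ln(6.610 × 0.5235) / 1.655 = 1.241 / 1.655 = 0.7501 d.
D_c = (k_1/k_a) L₀ e^(−k_1 t_c) = (0.295/1.95) × 47.8 × e^(−0.295×0.7501) = 0.1513 × 47.8 × 0.8015 = 5.796 mg/L.
Minimum DO = C_s − D_c = 8.41 − 5.796 = 2.614 mg/L.

t_c ≈ 0.750 d; D_c ≈ 5.80 mg/L; min DO ≈ 2.61 mg/L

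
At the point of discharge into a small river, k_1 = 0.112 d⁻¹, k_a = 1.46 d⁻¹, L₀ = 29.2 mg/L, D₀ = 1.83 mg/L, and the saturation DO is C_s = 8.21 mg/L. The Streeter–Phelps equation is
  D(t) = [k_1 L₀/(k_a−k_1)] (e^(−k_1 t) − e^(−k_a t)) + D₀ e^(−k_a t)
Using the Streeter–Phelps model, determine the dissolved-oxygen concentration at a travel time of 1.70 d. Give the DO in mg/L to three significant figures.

k_1 L₀/(k_a−k_1) = 0.112×29.2/(1.46−0.112) = 3.270/1.348 = 2.426 mg/L.
e^(−k_1 t) = e^(−0.112×1.700) = 0.8266; e^(−k_a t) = e^(−1.46×1.700) = 0.08358.
D = 2.426 × (0.8266 − 0.08358) + 1.83 × 0.08358 = 1.803 + 0.1529 = 1.956 mg/L.
DO = C_s − D = 8.21 − 1.956 = 6.254 mg/L.

DO ≈ 6.25 mg/L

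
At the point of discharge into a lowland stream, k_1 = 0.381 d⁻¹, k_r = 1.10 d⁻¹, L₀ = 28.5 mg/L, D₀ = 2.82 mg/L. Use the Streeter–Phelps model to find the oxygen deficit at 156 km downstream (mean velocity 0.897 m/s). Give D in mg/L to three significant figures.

Travel time t = x/v = 156 km / (0.897 m/s) = 156000 m / 0.897 m/s = 173900 s = 2.013 d.
k_1 L₀/(k_r−k_1) = 0.381×28.5/(1.10−0.381) = 10.86/0.7190 = 15.10 mg/L.
e^(−k_1 t) = e^(−0.381×2.013) = 0.4644; e^(−k_r t) = e^(−1.10×2.013) = 0.1092.
D = 15.10 × (0.4644 − 0.1092) + 2.82 × 0.1092 = 5.364 + 0.3081 = 5.672 mg/L.

D ≈ 5.67 mg/L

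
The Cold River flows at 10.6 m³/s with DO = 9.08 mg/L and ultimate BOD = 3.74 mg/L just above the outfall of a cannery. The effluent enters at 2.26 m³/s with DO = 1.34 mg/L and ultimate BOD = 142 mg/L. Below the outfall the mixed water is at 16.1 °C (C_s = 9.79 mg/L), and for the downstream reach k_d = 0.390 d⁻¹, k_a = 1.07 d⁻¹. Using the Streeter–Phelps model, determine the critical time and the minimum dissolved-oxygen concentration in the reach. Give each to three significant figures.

Mixed DO = (10.6×9.08 + 2.26×1.34)/(10.6+2.26) = 99.28/12.86 = 7.720 mg/L.
Mixed L₀ = (10.6×3.74 + 2.26×142)/(12.86) = 360.6/12.86 = 28.04 mg/L.
Initial deficit D₀ = C_s − DO₀ = 9.79 − 7.720 = 2.070 mg/L.
t_c = (1/0.6800) ln[(1.07/0.390)(1 − 2.070×0.6800/(0.390×28.04))] = 1.471 × ln(2.390) = 1.282 d.
D_c = (0.390/1.07) × 28.04 × e^(−0.390×1.282) = 0.3645 × 28.04 × 0.6067 = 6.200 mg/L.
Minimum DO = 9.79 − 6.200 = 3.590 mg/L.

t_c ≈ 1.28 d; minimum DO ≈ 3.59 mg/L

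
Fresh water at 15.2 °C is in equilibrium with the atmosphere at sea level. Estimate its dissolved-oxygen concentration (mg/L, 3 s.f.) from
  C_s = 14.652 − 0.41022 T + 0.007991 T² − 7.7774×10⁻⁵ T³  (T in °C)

C_s ≈ 9.99 mg/L

C_s = 14.652 − 0.41022×15.2 + 0.007991×15.2² − 7.7774×10⁻⁵×15.2³ = 9.990 mg/L.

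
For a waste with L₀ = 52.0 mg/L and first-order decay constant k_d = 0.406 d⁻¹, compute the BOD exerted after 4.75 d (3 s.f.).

y ≈ 44.4 mg/L

y_t = L₀(1 − e^(−k_d t)) = 52.0 × (1 − e^(−0.406×4.75))
= 52.0 × (1 − 0.1454) = 52.0 × 0.8546 = 44.44 mg/L.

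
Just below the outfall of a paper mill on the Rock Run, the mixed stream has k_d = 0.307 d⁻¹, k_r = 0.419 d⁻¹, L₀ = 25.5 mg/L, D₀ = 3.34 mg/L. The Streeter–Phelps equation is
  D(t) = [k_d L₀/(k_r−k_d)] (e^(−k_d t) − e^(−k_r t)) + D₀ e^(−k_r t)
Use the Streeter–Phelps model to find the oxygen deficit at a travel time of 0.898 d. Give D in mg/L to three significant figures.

D ≈ 7.37 mg/L

k_d L₀/(k_r−k_d) = 0.307×25.5/(0.419−0.307) = 7.829/0.1120 = 69.90 mg/L.
e^(−k_d t) = e^(−0.307×0.8980) = 0.7591; e^(−k_r t) = e^(−0.419×0.8980) = 0.6864.
D = 69.90 × (0.7591 − 0.6864) + 3.34 × 0.6864 = 5.077 + 2.293 = 7.369 mg/L.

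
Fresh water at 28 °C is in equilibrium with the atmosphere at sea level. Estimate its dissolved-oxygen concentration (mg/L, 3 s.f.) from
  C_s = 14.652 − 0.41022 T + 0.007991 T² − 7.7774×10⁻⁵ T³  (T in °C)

C_s = 14.652 − 0.41022×28 + 0.007991×28² − 7.7774×10⁻⁵×28³ = 7.723 mg/L.

C_s ≈ 7.72 mg/L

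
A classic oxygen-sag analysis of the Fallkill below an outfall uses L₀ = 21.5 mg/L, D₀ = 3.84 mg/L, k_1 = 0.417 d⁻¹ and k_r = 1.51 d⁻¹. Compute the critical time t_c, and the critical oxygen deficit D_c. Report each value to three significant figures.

t_c ≈ 0.600 d; D_c ≈ 4.62 mg/L

With k_r/k_1 = 3.621 and 1 − D₀(k_r−k_1)/(k_1 L₀) = 0.5319,
t_c = ln(3.621 × 0.5319) / (1.51 − 0.417) = ln(1.926) / 1.093 = 0.6554/1.093 = 0.5996 d.
L(t_c) = L₀ e^(−k_1 t_c) = 21.5 × 0.7788 = 16.74 mg/L, and at the critical point k_r D_c = k_1 L, so D_c = (0.417/1.51) × 16.74 = 4.624 mg/L.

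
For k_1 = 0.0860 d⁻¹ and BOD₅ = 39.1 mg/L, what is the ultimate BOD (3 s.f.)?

BOD₅ = L₀(1 − e^(−5k_1)) ⇒ L₀ = BOD₅ / (1 − e^(−5×0.0860))
= 39.1 / (1 − 0.6505) = 39.1 / 0.3495 = 111.9 mg/L.

L₀ ≈ 112 mg/L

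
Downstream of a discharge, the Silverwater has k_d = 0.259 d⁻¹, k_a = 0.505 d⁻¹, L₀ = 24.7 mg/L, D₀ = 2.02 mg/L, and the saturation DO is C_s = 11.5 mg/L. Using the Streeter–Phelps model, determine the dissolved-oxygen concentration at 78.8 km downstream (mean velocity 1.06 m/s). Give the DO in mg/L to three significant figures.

DO ≈ 6.22 mg/L

Travel time t = x/v = 78.8 km / (1.06 m/s) = 78800 m / 1.06 m/s = 74340 s = 0.8604 d.
k_d L₀/(k_a−k_d) = 0.259×24.7/(0.505−0.259) = 6.397/0.2460 = 26.01 mg/L.
e^(−k_d t) = e^(−0.259×0.8604) = 0.8002; e^(−k_a t) = e^(−0.505×0.8604) = 0.6476.
D = 26.01 × (0.8002 − 0.6476) + 2.02 × 0.6476 = 3.970 + 1.308 = 5.278 mg/L.
DO = C_s − D = 11.5 − 5.278 = 6.222 mg/L.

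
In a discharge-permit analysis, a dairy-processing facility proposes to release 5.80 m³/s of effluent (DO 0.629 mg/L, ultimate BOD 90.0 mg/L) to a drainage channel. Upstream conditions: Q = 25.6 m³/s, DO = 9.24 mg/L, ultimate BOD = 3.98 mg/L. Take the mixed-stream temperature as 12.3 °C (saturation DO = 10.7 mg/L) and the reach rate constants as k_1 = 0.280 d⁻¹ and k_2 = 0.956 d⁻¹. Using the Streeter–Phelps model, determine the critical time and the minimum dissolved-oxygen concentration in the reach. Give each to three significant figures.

Mixed DO = (25.6×9.24 + 5.80×0.629)/(25.6+5.80) = 240.2/31.40 = 7.649 mg/L.
Mixed L₀ = (25.6×3.98 + 5.80×90.0)/(31.40) = 623.9/31.40 = 19.87 mg/L.
Initial deficit D₀ = C_s − DO₀ = 10.7 − 7.649 = 3.051 mg/L.
t_c = (1/0.6760) ln[(0.956/0.280)(1 − 3.051×0.6760/(0.280×19.87))] = 1.479 × ln(2.149) = 1.131 d.
D_c = (0.280/0.956) × 19.87 × e^(−0.280×1.131) = 0.2929 × 19.87 × 0.7285 = 4.239 mg/L.
Minimum DO = 10.7 − 4.239 = 6.461 mg/L.

t_c ≈ 1.13 d; minimum DO ≈ 6.46 mg/L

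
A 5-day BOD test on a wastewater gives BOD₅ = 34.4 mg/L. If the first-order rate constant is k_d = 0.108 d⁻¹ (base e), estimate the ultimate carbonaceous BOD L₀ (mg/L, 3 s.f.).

L₀ ≈ 82.4 mg/L

BOD₅ = L₀(1 − e^(−5k_d)) ⇒ L₀ = BOD₅ / (1 − e^(−5×0.108))
= 34.4 / (1 − 0.5827) = 34.4 / 0.4173 = 82.44 mg/L.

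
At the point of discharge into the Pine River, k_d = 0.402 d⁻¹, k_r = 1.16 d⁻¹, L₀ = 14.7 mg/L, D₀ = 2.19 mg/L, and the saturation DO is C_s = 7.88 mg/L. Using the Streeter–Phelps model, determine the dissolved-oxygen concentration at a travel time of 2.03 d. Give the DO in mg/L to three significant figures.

k_d L₀/(k_r−k_d) = 0.402×14.7/(1.16−0.402) = 5.909/0.7580 = 7.796 mg/L.
e^(−k_d t) = e^(−0.402×2.030) = 0.4422; e^(−k_r t) = e^(−1.16×2.030) = 0.09491.
D = 7.796 × (0.4422 − 0.09491) + 2.19 × 0.09491 = 2.707 + 0.2079 = 2.915 mg/L.
DO = C_s − D = 7.88 − 2.915 = 4.965 mg/L.

DO ≈ 4.96 mg/L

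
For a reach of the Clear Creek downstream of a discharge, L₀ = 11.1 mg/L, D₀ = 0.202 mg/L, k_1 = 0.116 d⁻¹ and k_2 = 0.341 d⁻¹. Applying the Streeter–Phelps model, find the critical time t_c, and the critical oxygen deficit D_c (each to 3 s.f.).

t_c ≈ 4.63 d; D_c ≈ 2.21 mg/L

With k_2/k_1 = 2.940 and 1 − D₀(k_2−k_1)/(k_1 L₀) = 0.9647,
t_c = ln(2.940 × 0.9647) / (0.341 − 0.116) = ln(2.836) / 0.2250 = 1.042/0.2250 = 4.633 d.
L(t_c) = L₀ e^(−k_1 t_c) = 11.1 × 0.5843 = 6.485 mg/L, and at the critical point k_2 D_c = k_1 L, so D_c = (0.116/0.341) × 6.485 = 2.206 mg/L.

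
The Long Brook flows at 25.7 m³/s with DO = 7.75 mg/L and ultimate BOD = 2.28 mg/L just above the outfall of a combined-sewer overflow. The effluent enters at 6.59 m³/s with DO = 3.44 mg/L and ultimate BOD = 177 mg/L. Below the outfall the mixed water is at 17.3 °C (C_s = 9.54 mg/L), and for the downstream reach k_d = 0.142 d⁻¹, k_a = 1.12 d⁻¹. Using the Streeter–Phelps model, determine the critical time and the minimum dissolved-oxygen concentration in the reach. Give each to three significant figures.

Mixed DO = (25.7×7.75 + 6.59×3.44)/(25.7+6.59) = 221.8/32.29 = 6.870 mg/L.
Mixed L₀ = (25.7×2.28 + 6.59×177)/(32.29) = 1225/32.29 = 37.94 mg/L.
Initial deficit D₀ = C_s − DO₀ = 9.54 − 6.870 = 2.670 mg/L.
t_c = (1/0.9780) ln[(1.12/0.142)(1 − 2.670×0.9780/(0.142×37.94))] = 1.022 × ln(4.065) = 1.434 d.
D_c = (0.142/1.12) × 37.94 × e^(−0.142×1.434) = 0.1268 × 37.94 × 0.8158 = 3.924 mg/L.
Minimum DO = 9.54 − 3.924 = 5.616 mg/L.

t_c ≈ 1.43 d; minimum DO ≈ 5.62 mg/L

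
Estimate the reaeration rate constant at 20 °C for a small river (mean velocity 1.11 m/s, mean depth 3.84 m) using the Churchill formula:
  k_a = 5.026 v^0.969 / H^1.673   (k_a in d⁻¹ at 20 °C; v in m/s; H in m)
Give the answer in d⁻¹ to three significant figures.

k_a ≈ 0.586 d⁻¹

k_a = 5.026 × 1.11^0.969 / 3.84^1.673 = 5.026 × 1.106 / 9.497 = 0.5855 d⁻¹.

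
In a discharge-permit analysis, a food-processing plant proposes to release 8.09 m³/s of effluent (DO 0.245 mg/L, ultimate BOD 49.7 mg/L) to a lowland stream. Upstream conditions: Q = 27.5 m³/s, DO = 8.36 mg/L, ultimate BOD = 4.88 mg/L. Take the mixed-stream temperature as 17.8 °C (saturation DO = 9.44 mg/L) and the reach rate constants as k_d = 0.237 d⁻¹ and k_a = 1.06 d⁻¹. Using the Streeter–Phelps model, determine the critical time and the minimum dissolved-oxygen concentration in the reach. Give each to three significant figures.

t_c ≈ 0.458 d; minimum DO ≈ 6.42 mg/L

Mixed DO = (27.5×8.36 + 8.09×0.245)/(27.5+8.09) = 231.9/35.59 = 6.515 mg/L.
Mixed L₀ = (27.5×4.88 + 8.09×49.7)/(35.59) = 536.3/35.59 = 15.07 mg/L.
Initial deficit D₀ = C_s − DO₀ = 9.44 − 6.515 = 2.925 mg/L.
t_c = (1/0.8230) ln[(1.06/0.237)(1 − 2.925×0.8230/(0.237×15.07))] = 1.215 × ln(1.458) = 0.4582 d.
D_c = (0.237/1.06) × 15.07 × e^(−0.237×0.4582) = 0.2236 × 15.07 × 0.8971 = 3.022 mg/L.
Minimum DO = 9.44 − 3.022 = 6.418 mg/L.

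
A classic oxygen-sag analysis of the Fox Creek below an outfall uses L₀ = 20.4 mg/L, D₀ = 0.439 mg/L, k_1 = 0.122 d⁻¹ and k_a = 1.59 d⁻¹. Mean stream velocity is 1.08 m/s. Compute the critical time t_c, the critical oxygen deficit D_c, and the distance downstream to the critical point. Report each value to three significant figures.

t_c ≈ 1.54 d; D_c ≈ 1.30 mg/L; x_c ≈ 144 km

t_c = [1/(k_a−k_1)] ln[(k_a/k_1)(1 − D₀(k_a−k_1)/(k_1 L₀))]
= [1/(1.59−0.122)] ln[(1.59/0.122)(1 − 0.439×1.468/(0.122×20.4))]
= (1/1.468) ln[13.03 × 0.7411] = 0.6812 × ln(9.658) = 0.6812 × 2.268 = 1.545 d.
D_c = (k_1/k_a) L₀ e^(−k_1 t_c) = (0.122/1.59) × 20.4 × e^(−0.122×1.545) = 0.07673 × 20.4 × 0.8282 = 1.296 mg/L.
x_c = v t_c = 1.08 m/s × 1.545 d × 86400 s/d = 144200 m ≈ 144 km.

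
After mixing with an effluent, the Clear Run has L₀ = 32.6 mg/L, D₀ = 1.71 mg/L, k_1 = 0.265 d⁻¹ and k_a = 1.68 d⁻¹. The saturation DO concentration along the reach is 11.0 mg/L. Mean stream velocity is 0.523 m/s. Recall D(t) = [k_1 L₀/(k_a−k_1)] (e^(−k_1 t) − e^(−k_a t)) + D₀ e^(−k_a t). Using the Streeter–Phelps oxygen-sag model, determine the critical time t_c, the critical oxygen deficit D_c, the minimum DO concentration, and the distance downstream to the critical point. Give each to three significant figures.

t_c = [1/(k_a−k_1)] ln[(k_a/k_1)(1 − D₀(k_a−k_1)/(k_1 L₀))]
= [1/(1.68−0.265)] ln[(1.68/0.265)(1 − 1.71×1.415/(0.265×32.6))]
= (1/1.415) ln[6.340 × 0.7199] = 0.7067 × ln(4.564) = 0.7067 × 1.518 = 1.073 d.
D_c = (k_1/k_a) L₀ e^(−k_1 t_c) = (0.265/1.68) × 32.6 × e^(−0.265×1.073) = 0.1577 × 32.6 × 0.7525 = 3.870 mg/L.
Minimum DO = C_s − D_c = 11.0 − 3.870 = 7.130 mg/L.
x_c = v t_c = 0.523 m/s × 1.073 d × 86400 s/d = 48480 m ≈ 48.5 km.

t_c ≈ 1.07 d; D_c ≈ 3.87 mg/L; min DO ≈ 7.13 mg/L; x_c ≈ 48.5 km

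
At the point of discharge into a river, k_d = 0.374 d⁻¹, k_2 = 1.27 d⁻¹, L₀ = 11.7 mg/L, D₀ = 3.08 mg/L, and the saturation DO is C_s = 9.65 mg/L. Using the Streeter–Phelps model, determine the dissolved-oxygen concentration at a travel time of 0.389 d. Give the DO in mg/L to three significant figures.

DO ≈ 6.53 mg/L

k_d L₀/(k_2−k_d) = 0.374×11.7/(1.27−0.374) = 4.376/0.8960 = 4.884 mg/L.
e^(−k_d t) = e^(−0.374×0.3890) = 0.8646; e^(−k_2 t) = e^(−1.27×0.3890) = 0.6102.
D = 4.884 × (0.8646 − 0.6102) + 3.08 × 0.6102 = 1.243 + 1.879 = 3.122 mg/L.
DO = C_s − D = 9.65 − 3.122 = 6.528 mg/L.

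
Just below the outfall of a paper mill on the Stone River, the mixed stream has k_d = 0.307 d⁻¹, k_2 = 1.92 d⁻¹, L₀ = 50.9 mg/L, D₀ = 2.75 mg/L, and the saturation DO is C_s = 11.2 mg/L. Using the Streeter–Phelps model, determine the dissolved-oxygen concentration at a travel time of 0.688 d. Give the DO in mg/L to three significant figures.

k_d L₀/(k_2−k_d) = 0.307×50.9/(1.92−0.307) = 15.63/1.613 = 9.688 mg/L.
e^(−k_d t) = e^(−0.307×0.6880) = 0.8096; e^(−k_2 t) = e^(−1.92×0.6880) = 0.2669.
D = 9.688 × (0.8096 − 0.2669) + 2.75 × 0.2669 = 5.258 + 0.7339 = 5.992 mg/L.
DO = C_s − D = 11.2 − 5.992 = 5.208 mg/L.

DO ≈ 5.21 mg/L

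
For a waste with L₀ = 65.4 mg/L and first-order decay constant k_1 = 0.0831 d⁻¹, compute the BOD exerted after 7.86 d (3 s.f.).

y_t = L₀(1 − e^(−k_1 t)) = 65.4 × (1 − e^(−0.0831×7.86))
= 65.4 × (1 − 0.5204) = 65.4 × 0.4796 = 31.37 mg/L.

y ≈ 31.4 mg/L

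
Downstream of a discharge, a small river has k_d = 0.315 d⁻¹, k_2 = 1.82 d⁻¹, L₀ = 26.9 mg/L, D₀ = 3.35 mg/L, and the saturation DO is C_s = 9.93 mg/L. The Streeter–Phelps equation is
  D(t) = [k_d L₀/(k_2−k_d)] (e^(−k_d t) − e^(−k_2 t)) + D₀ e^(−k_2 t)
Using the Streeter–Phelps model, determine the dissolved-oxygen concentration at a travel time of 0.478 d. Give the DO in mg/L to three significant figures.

DO ≈ 6.04 mg/L

k_d L₀/(k_2−k_d) = 0.315×26.9/(1.82−0.315) = 8.473/1.505 = 5.630 mg/L.
e^(−k_d t) = e^(−0.315×0.4780) = 0.8602; e^(−k_2 t) = e^(−1.82×0.4780) = 0.4190.
D = 5.630 × (0.8602 − 0.4190) + 3.35 × 0.4190 = 2.484 + 1.404 = 3.888 mg/L.
DO = C_s − D = 9.93 − 3.888 = 6.042 mg/L.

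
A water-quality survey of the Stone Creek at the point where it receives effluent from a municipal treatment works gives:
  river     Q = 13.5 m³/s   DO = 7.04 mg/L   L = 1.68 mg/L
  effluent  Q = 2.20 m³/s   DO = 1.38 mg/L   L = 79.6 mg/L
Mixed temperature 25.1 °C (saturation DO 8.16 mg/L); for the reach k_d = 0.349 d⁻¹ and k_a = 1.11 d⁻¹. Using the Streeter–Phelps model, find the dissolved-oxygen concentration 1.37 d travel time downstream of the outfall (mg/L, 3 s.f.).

DO ≈ 5.42 mg/L

Mixed DO = (13.5×7.04 + 2.20×1.38)/(13.5+2.20) = 98.08/15.70 = 6.247 mg/L.
Mixed L₀ = (13.5×1.68 + 2.20×79.6)/(15.70) = 197.8/15.70 = 12.60 mg/L.
Initial deficit D₀ = C_s − DO₀ = 8.16 − 6.247 = 1.913 mg/L.
D(1.37) = [0.349×12.60/(1.11−0.349)](e^(−0.349×1.37) − e^(−1.11×1.37)) + 1.913 e^(−1.11×1.37)
= 5.778 × (0.6199 − 0.2186) + 1.913 × 0.2186 = 2.737 mg/L.
DO = 8.16 − 2.737 = 5.423 mg/L.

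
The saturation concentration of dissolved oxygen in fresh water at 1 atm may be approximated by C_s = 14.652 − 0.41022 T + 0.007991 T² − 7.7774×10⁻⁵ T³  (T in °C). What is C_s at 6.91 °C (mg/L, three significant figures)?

C_s ≈ 12.2 mg/L

C_s = 14.652 − 0.41022×6.91 + 0.007991×6.91² − 7.7774×10⁻⁵×6.91³ = 12.17 mg/L.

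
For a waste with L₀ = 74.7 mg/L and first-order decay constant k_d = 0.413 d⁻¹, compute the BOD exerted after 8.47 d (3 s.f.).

y_t = L₀(1 − e^(−k_d t)) = 74.7 × (1 − e^(−0.413×8.47))
= 74.7 × (1 − 0.03025) = 74.7 × 0.9697 = 72.44 mg/L.

y ≈ 72.4 mg/L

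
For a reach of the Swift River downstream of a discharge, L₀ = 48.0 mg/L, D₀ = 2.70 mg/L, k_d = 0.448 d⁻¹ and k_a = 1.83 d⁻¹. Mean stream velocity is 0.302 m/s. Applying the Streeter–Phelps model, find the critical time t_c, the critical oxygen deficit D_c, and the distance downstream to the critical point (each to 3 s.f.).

With k_a/k_d = 4.085 and 1 − D₀(k_a−k_d)/(k_d L₀) = 0.8265,
t_c = ln(4.085 × 0.8265) / (1.83 − 0.448) = ln(3.376) / 1.382 = 1.217/1.382 = 0.8804 d.
L(t_c) = L₀ e^(−k_d t_c) = 48.0 × 0.6741 = 32.36 mg/L, and at the critical point k_a D_c = k_d L, so D_c = (0.448/1.83) × 32.36 = 7.921 mg/L.
x_c = v t_c = 0.302 m/s × 0.8804 d × 86400 s/d = 22970 m ≈ 23.0 km.

t_c ≈ 0.880 d; D_c ≈ 7.92 mg/L; x_c ≈ 23.0 km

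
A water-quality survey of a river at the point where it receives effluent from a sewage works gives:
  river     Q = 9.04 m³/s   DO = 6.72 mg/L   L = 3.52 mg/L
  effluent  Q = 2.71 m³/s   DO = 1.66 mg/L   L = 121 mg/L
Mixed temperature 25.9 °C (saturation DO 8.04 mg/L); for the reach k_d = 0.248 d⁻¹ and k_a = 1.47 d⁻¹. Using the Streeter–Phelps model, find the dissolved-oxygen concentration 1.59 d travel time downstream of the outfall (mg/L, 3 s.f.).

DO ≈ 4.21 mg/L

Mixed DO = (9.04×6.72 + 2.71×1.66)/(9.04+2.71) = 65.25/11.75 = 5.553 mg/L.
Mixed L₀ = (9.04×3.52 + 2.71×121)/(11.75) = 359.7/11.75 = 30.62 mg/L.
Initial deficit D₀ = C_s − DO₀ = 8.04 − 5.553 = 2.487 mg/L.
D(1.59) = [0.248×30.62/(1.47−0.248)](e^(−0.248×1.59) − e^(−1.47×1.59)) + 2.487 e^(−1.47×1.59)
= 6.213 × (0.6741 − 0.09659) + 2.487 × 0.09659 = 3.829 mg/L.
DO = 8.04 − 3.829 = 4.211 mg/L.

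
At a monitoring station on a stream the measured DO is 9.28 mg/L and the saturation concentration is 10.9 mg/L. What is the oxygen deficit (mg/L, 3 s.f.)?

D ≈ 1.62 mg/L

D = C_s − C = 10.9 − 9.28 = 1.62 mg/L.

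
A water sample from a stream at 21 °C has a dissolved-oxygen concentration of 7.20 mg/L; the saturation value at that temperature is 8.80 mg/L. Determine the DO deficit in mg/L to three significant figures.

D = C_s − C = 8.80 − 7.20 = 1.60 mg/L.

D ≈ 1.60 mg/L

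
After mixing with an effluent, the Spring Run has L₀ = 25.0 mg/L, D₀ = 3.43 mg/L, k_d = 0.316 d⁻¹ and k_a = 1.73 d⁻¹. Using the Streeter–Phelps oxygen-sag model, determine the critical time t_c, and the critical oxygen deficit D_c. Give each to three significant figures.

At the critical point dD/dt = 0, so k_d L₀ e^(−k_d t) = k_a D. Substituting D(t) from the Streeter–Phelps equation and solving for t gives
t_c = ln[(k_a/k_d)(1 − D₀(k_a−k_d)/(k_d L₀))] / (k_a−k_d).
Here k_a−k_d = 1.414 d⁻¹ and 1 − D₀(k_a−k_d)/(k_d L₀) = 1 − 3.43×1.414/(0.316×25.0) = 0.3861, so
t_c = ln(5.475 × 0.3861) / 1.414 = 0.7484 / 1.414 = 0.5293 d.
L(t_c) = L₀ e^(−k_d t_c) = 25.0 × 0.8460 = 21.15 mg/L, and at the critical point k_a D_c = k_d L, so D_c = (0.316/1.73) × 21.15 = 3.863 mg/L.

t_c ≈ 0.529 d; D_c ≈ 3.86 mg/L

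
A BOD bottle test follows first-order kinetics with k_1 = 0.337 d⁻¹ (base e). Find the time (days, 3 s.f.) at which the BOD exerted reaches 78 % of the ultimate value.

y/L₀ = 1 − e^(−k_1 t) = 0.78 ⇒ e^(−k_1 t) = 0.220
t = −ln(0.220) / 0.337 = 1.514 / 0.337 = 4.493 d.

t ≈ 4.49 d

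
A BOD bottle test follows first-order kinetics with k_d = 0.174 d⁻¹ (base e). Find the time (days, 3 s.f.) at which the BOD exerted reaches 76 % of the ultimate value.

y/L₀ = 1 − e^(−k_d t) = 0.76 ⇒ e^(−k_d t) = 0.240
t = −ln(0.240) / 0.174 = 1.427 / 0.174 = 8.202 d.

t ≈ 8.20 d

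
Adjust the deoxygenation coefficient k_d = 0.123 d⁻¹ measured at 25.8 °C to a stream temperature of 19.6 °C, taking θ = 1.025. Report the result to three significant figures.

k_d(T₂) = k_d(T₁) · θ^(T₂−T₁) = 0.123 × 1.025^(19.6−25.8)
= 0.123 × 1.025^-6.20 = 0.123 × 0.8580 = 0.1055 d⁻¹.

k_d ≈ 0.106 d⁻¹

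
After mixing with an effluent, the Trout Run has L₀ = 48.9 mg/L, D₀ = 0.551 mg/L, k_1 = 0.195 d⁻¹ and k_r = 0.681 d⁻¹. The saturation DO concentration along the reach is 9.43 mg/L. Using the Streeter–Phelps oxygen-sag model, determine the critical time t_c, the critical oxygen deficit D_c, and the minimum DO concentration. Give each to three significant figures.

t_c ≈ 2.51 d; D_c ≈ 8.58 mg/L; min DO ≈ 0.855 mg/L

At the critical point dD/dt = 0, so k_1 L₀ e^(−k_1 t) = k_r D. Substituting D(t) from the Streeter–Phelps equation and solving for t gives
t_c = ln[(k_r/k_1)(1 − D₀(k_r−k_1)/(k_1 L₀))] / (k_r−k_1).
Here k_r−k_1 = 0.4860 d⁻¹ and 1 − D₀(k_r−k_1)/(k_1 L₀) = 1 − 0.551×0.4860/(0.195×48.9) = 0.9719, so
t_c = ln(3.492 × 0.9719) / 0.4860 = 1.222 / 0.4860 = 2.515 d.
L(t_c) = L₀ e^(−k_1 t_c) = 48.9 × 0.6124 = 29.95 mg/L, and at the critical point k_r D_c = k_1 L, so D_c = (0.195/0.681) × 29.95 = 8.575 mg/L.
Minimum DO = C_s − D_c = 9.43 − 8.575 = 0.8548 mg/L.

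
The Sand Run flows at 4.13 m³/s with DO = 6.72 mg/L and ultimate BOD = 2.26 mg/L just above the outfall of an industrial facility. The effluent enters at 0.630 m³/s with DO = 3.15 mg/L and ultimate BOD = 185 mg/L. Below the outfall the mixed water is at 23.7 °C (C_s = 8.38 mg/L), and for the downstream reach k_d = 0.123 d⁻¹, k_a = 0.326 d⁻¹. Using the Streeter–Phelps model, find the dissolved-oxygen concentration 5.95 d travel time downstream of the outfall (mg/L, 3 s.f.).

DO ≈ 2.67 mg/L

Mixed DO = (4.13×6.72 + 0.630×3.15)/(4.13+0.630) = 29.74/4.760 = 6.248 mg/L.
Mixed L₀ = (4.13×2.26 + 0.630×185)/(4.760) = 125.9/4.760 = 26.45 mg/L.
Initial deficit D₀ = C_s − DO₀ = 8.38 − 6.248 = 2.133 mg/L.
D(5.95) = [0.123×26.45/(0.326−0.123)](e^(−0.123×5.95) − e^(−0.326×5.95)) + 2.133 e^(−0.326×5.95)
= 16.02 × (0.4810 − 0.1437) + 2.133 × 0.1437 = 5.711 mg/L.
DO = 8.38 − 5.711 = 2.669 mg/L.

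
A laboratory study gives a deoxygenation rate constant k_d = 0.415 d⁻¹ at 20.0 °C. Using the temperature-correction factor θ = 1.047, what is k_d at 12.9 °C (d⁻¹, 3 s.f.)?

k_d ≈ 0.300 d⁻¹

k_d(T₂) = k_d(T₁) · θ^(T₂−T₁) = 0.415 × 1.047^(12.9−20.0)
= 0.415 × 1.047^-7.10 = 0.415 × 0.7217 = 0.2995 d⁻¹.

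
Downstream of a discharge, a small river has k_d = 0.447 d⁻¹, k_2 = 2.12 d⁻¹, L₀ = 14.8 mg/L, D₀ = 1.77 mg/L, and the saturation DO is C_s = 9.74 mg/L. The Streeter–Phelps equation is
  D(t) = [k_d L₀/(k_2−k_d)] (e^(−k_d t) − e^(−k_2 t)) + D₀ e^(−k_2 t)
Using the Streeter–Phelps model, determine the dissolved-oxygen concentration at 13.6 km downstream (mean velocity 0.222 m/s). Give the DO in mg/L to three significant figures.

DO ≈ 7.35 mg/L

Travel time t = x/v = 13.6 km / (0.222 m/s) = 13600 m / 0.222 m/s = 61260 s = 0.7090 d.
k_d L₀/(k_2−k_d) = 0.447×14.8/(2.12−0.447) = 6.616/1.673 = 3.954 mg/L.
e^(−k_d t) = e^(−0.447×0.7090) = 0.7284; e^(−k_2 t) = e^(−2.12×0.7090) = 0.2224.
D = 3.954 × (0.7284 − 0.2224) + 1.77 × 0.2224 = 2.001 + 0.3937 = 2.394 mg/L.
DO = C_s − D = 9.74 − 2.394 = 7.346 mg/L.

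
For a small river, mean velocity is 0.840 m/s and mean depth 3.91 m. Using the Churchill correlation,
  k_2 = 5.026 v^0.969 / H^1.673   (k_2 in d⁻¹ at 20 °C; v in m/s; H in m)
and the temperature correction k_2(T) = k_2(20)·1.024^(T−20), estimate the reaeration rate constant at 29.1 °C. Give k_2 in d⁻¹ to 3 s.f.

k_2 ≈ 0.538 d⁻¹

k_2(20) = 5.026 × 0.840^0.969 / 3.91^1.673 = 5.026 × 0.8446 / 9.788 = 0.4336 d⁻¹.
k_2(29.1) = 0.4336 × 1.024^(29.1−20) = 0.4336 × 1.241 = 0.5381 d⁻¹.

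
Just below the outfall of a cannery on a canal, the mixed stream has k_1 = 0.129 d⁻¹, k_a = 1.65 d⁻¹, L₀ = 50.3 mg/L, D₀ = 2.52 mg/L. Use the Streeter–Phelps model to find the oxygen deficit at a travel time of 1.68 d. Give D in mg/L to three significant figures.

k_1 L₀/(k_a−k_1) = 0.129×50.3/(1.65−0.129) = 6.489/1.521 = 4.266 mg/L.
e^(−k_1 t) = e^(−0.129×1.680) = 0.8052; e^(−k_a t) = e^(−1.65×1.680) = 0.06254.
D = 4.266 × (0.8052 − 0.06254) + 2.52 × 0.06254 = 3.168 + 0.1576 = 3.326 mg/L.

D ≈ 3.33 mg/L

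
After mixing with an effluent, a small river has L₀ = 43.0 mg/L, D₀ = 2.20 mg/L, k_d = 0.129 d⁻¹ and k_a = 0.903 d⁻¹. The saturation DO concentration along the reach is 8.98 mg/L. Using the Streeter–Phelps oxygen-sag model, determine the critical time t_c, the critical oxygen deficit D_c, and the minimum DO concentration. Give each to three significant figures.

At the critical point dD/dt = 0, so k_d L₀ e^(−k_d t) = k_a D. Substituting D(t) from the Streeter–Phelps equation and solving for t gives
t_c = ln[(k_a/k_d)(1 − D₀(k_a−k_d)/(k_d L₀))] / (k_a−k_d).
Here k_a−k_d = 0.7740 d⁻¹ and 1 − D₀(k_a−k_d)/(k_d L₀) = 1 − 2.20×0.7740/(0.129×43.0) = 0.6930, so
t_c = ln(7.000 × 0.6930) / 0.7740 = 1.579 / 0.7740 = 2.040 d.
L(t_c) = L₀ e^(−k_d t_c) = 43.0 × 0.7686 = 33.05 mg/L, and at the critical point k_a D_c = k_d L, so D_c = (0.129/0.903) × 33.05 = 4.721 mg/L.
Minimum DO = C_s − D_c = 8.98 − 4.721 = 4.259 mg/L.

t_c ≈ 2.04 d; D_c ≈ 4.72 mg/L; min DO ≈ 4.26 mg/L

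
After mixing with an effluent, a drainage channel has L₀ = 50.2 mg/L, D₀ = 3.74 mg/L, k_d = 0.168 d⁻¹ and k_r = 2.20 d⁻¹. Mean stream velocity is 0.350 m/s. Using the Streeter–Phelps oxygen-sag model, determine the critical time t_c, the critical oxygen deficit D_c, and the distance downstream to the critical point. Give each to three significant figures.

At the critical point dD/dt = 0, so k_d L₀ e^(−k_d t) = k_r D. Substituting D(t) from the Streeter–Phelps equation and solving for t gives
t_c = ln[(k_r/k_d)(1 − D₀(k_r−k_d)/(k_d L₀))] / (k_r−k_d).
Here k_r−k_d = 2.032 d⁻¹ and 1 − D₀(k_r−k_d)/(k_d L₀) = 1 − 3.74×2.032/(0.168×50.2) = 0.09888, so
t_c = ln(13.10 × 0.09888) / 2.032 = 0.2584 / 2.032 = 0.1272 d.
L(t_c) = L₀ e^(−k_d t_c) = 50.2 × 0.9789 = 49.14 mg/L, and at the critical point k_r D_c = k_d L, so D_c = (0.168/2.20) × 49.14 = 3.752 mg/L.
x_c = v t_c = 0.350 m/s × 0.1272 d × 86400 s/d = 3846 m ≈ 3.85 km.

t_c ≈ 0.127 d; D_c ≈ 3.75 mg/L; x_c ≈ 3.85 km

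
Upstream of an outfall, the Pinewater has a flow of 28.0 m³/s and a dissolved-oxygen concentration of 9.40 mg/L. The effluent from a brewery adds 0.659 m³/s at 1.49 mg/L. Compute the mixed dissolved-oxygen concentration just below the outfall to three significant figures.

Flow-weighted mixing: C = (Q_r C_r + Q_w C_w)/(Q_r + Q_w)
= (28.0×9.40 + 0.659×1.49)/(28.0 + 0.659) = 264.2/28.66 = 9.218 mg/L.

9.22 mg/L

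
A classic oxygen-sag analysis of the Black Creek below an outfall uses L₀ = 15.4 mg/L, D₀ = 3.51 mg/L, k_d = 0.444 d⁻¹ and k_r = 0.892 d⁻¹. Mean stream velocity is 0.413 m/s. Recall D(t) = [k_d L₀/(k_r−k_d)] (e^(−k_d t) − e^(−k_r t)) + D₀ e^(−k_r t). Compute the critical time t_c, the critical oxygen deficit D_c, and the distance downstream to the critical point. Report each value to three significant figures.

With k_r/k_d = 2.009 and 1 − D₀(k_r−k_d)/(k_d L₀) = 0.7700,
t_c = ln(2.009 × 0.7700) / (0.892 − 0.444) = ln(1.547) / 0.4480 = 0.4363/0.4480 = 0.9739 d.
D_c = (k_d/k_r) L₀ e^(−k_d t_c) = (0.444/0.892) × 15.4 × e^(−0.444×0.9739) = 0.4978 × 15.4 × 0.6489 = 4.974 mg/L.
x_c = v t_c = 0.413 m/s × 0.9739 d × 86400 s/d = 34750 m ≈ 34.8 km.

t_c ≈ 0.974 d; D_c ≈ 4.97 mg/L; x_c ≈ 34.8 km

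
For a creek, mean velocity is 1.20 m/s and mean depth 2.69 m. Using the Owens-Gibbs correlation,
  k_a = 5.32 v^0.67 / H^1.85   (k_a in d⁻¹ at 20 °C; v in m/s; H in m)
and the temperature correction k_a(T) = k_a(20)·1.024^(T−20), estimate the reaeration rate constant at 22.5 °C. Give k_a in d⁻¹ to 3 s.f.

k_a ≈ 1.02 d⁻¹

k_a(20) = 5.32 × 1.20^0.67 / 2.69^1.85 = 5.32 × 1.130 / 6.238 = 0.9637 d⁻¹.
k_a(22.5) = 0.9637 × 1.024^(22.5−20) = 0.9637 × 1.061 = 1.023 d⁻¹.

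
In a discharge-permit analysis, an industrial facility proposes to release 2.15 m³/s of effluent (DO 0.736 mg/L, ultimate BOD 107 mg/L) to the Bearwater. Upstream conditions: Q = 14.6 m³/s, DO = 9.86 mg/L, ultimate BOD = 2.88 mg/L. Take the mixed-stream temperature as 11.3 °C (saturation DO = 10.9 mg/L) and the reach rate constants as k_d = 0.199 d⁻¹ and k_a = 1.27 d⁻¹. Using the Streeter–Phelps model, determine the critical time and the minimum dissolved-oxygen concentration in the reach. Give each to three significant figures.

Mixed DO = (14.6×9.86 + 2.15×0.736)/(14.6+2.15) = 145.5/16.75 = 8.689 mg/L.
Mixed L₀ = (14.6×2.88 + 2.15×107)/(16.75) = 272.1/16.75 = 16.24 mg/L.
Initial deficit D₀ = C_s − DO₀ = 10.9 − 8.689 = 2.211 mg/L.
t_c = (1/1.071) ln[(1.27/0.199)(1 − 2.211×1.071/(0.199×16.24))] = 0.9337 × ln(1.707) = 0.4992 d.
D_c = (0.199/1.27) × 16.24 × e^(−0.199×0.4992) = 0.1567 × 16.24 × 0.9054 = 2.305 mg/L.
Minimum DO = 10.9 − 2.305 = 8.595 mg/L.

t_c ≈ 0.499 d; minimum DO ≈ 8.60 mg/L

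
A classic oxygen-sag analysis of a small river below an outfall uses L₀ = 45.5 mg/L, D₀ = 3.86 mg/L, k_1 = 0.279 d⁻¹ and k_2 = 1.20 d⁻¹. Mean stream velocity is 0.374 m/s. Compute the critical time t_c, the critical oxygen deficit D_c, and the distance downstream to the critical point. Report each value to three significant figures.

t_c ≈ 1.23 d; D_c ≈ 7.51 mg/L; x_c ≈ 39.7 km

At the critical point dD/dt = 0, so k_1 L₀ e^(−k_1 t) = k_2 D. Substituting D(t) from the Streeter–Phelps equation and solving for t gives
t_c = ln[(k_2/k_1)(1 − D₀(k_2−k_1)/(k_1 L₀))] / (k_2−k_1).
Here k_2−k_1 = 0.9210 d⁻¹ and 1 − D₀(k_2−k_1)/(k_1 L₀) = 1 − 3.86×0.9210/(0.279×45.5) = 0.7200, so
t_c = ln(4.301 × 0.7200) / 0.9210 = 1.130 / 0.9210 = 1.227 d.
L(t_c) = L₀ e^(−k_1 t_c) = 45.5 × 0.7101 = 32.31 mg/L, and at the critical point k_2 D_c = k_1 L, so D_c = (0.279/1.20) × 32.31 = 7.512 mg/L.
x_c = v t_c = 0.374 m/s × 1.227 d × 86400 s/d = 39660 m ≈ 39.7 km.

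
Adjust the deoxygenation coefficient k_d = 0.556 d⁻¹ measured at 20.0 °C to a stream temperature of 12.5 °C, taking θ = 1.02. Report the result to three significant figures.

k_d ≈ 0.479 d⁻¹

k_d(T₂) = k_d(T₁) · θ^(T₂−T₁) = 0.556 × 1.02^(12.5−20.0)
= 0.556 × 1.02^-7.50 = 0.556 × 0.8620 = 0.4793 d⁻¹.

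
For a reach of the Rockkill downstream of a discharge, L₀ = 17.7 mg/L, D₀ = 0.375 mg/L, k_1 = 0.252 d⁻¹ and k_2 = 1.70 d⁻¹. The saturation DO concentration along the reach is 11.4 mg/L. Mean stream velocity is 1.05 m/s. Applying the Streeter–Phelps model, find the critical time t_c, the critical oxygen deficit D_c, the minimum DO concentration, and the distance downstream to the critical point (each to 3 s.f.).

With k_2/k_1 = 6.746 and 1 − D₀(k_2−k_1)/(k_1 L₀) = 0.8783,
t_c = ln(6.746 × 0.8783) / (1.70 − 0.252) = ln(5.925) / 1.448 = 1.779/1.448 = 1.229 d.
D_c = (k_1/k_2) L₀ e^(−k_1 t_c) = (0.252/1.70) × 17.7 × e^(−0.252×1.229) = 0.1482 × 17.7 × 0.7337 = 1.925 mg/L.
Minimum DO = C_s − D_c = 11.4 − 1.925 = 9.475 mg/L.
x_c = v t_c = 1.05 m/s × 1.229 d × 86400 s/d = 111500 m ≈ 111 km.

t_c ≈ 1.23 d; D_c ≈ 1.93 mg/L; min DO ≈ 9.47 mg/L; x_c ≈ 111 km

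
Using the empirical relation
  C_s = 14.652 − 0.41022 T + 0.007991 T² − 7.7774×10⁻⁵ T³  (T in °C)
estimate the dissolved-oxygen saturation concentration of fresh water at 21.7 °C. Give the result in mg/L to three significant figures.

C_s = 14.652 − 0.41022×21.7 + 0.007991×21.7² − 7.7774×10⁻⁵×21.7³ = 8.718 mg/L.

C_s ≈ 8.72 mg/L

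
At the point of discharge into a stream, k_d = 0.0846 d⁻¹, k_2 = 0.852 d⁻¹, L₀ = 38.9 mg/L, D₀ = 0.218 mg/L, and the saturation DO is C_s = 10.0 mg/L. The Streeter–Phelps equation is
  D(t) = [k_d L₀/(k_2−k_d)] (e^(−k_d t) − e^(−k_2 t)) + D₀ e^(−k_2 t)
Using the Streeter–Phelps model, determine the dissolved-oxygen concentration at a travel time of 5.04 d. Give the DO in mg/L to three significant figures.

k_d L₀/(k_2−k_d) = 0.0846×38.9/(0.852−0.0846) = 3.291/0.7674 = 4.288 mg/L.
e^(−k_d t) = e^(−0.0846×5.040) = 0.6529; e^(−k_2 t) = e^(−0.852×5.040) = 0.01365.
D = 4.288 × (0.6529 − 0.01365) + 0.218 × 0.01365 = 2.741 + 0.002976 = 2.744 mg/L.
DO = C_s − D = 10.0 − 2.744 = 7.256 mg/L.

DO ≈ 7.26 mg/L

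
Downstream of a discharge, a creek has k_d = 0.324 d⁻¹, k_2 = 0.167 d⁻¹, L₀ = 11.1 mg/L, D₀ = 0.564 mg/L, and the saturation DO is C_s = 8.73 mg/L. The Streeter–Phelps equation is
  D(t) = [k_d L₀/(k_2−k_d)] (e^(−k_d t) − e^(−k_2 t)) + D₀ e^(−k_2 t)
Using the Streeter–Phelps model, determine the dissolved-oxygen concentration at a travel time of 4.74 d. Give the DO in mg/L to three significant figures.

DO ≈ 3.03 mg/L

k_d L₀/(k_2−k_d) = 0.324×11.1/(0.167−0.324) = 3.596/-0.1570 = -22.91 mg/L.
e^(−k_d t) = e^(−0.324×4.740) = 0.2153; e^(−k_2 t) = e^(−0.167×4.740) = 0.4531.
D = -22.91 × (0.2153 − 0.4531) + 0.564 × 0.4531 = 5.448 + 0.2556 = 5.704 mg/L.
DO = C_s − D = 8.73 − 5.704 = 3.026 mg/L.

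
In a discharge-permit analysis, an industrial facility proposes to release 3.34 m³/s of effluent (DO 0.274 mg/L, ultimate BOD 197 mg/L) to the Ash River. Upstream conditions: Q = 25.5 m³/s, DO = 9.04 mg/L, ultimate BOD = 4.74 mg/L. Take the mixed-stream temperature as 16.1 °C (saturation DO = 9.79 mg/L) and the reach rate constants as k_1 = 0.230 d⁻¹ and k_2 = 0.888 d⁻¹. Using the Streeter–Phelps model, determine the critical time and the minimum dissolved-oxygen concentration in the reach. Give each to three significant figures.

Mixed DO = (25.5×9.04 + 3.34×0.274)/(25.5+3.34) = 231.4/28.84 = 8.025 mg/L.
Mixed L₀ = (25.5×4.74 + 3.34×197)/(28.84) = 778.9/28.84 = 27.01 mg/L.
Initial deficit D₀ = C_s − DO₀ = 9.79 − 8.025 = 1.765 mg/L.
t_c = (1/0.6580) ln[(0.888/0.230)(1 − 1.765×0.6580/(0.230×27.01))] = 1.520 × ln(3.139) = 1.738 d.
D_c = (0.230/0.888) × 27.01 × e^(−0.230×1.738) = 0.2590 × 27.01 × 0.6704 = 4.690 mg/L.
Minimum DO = 9.79 − 4.690 = 5.100 mg/L.

t_c ≈ 1.74 d; minimum DO ≈ 5.10 mg/L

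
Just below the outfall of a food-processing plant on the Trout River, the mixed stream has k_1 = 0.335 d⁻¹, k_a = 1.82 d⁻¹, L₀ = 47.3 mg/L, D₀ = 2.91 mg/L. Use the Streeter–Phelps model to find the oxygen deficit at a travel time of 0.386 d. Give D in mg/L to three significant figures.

D ≈ 5.53 mg/L

k_1 L₀/(k_a−k_1) = 0.335×47.3/(1.82−0.335) = 15.85/1.485 = 10.67 mg/L.
e^(−k_1 t) = e^(−0.335×0.3860) = 0.8787; e^(−k_a t) = e^(−1.82×0.3860) = 0.4953.
D = 10.67 × (0.8787 − 0.4953) + 2.91 × 0.4953 = 4.091 + 1.441 = 5.532 mg/L.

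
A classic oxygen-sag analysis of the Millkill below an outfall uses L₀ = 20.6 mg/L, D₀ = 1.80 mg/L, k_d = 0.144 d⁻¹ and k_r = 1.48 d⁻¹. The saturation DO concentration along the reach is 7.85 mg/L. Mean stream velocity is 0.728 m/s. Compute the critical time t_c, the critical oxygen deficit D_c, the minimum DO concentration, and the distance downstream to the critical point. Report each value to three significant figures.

t_c ≈ 0.498 d; D_c ≈ 1.87 mg/L; min DO ≈ 5.98 mg/L; x_c ≈ 31.3 km

At the critical point dD/dt = 0, so k_d L₀ e^(−k_d t) = k_r D. Substituting D(t) from the Streeter–Phelps equation and solving for t gives
t_c = ln[(k_r/k_d)(1 − D₀(k_r−k_d)/(k_d L₀))] / (k_r−k_d).
Here k_r−k_d = 1.336 d⁻¹ and 1 − D₀(k_r−k_d)/(k_d L₀) = 1 − 1.80×1.336/(0.144×20.6) = 0.1893, so
t_c = ln(10.28 × 0.1893) / 1.336 = 0.6657 / 1.336 = 0.4983 d.
L(t_c) = L₀ e^(−k_d t_c) = 20.6 × 0.9308 = 19.17 mg/L, and at the critical point k_r D_c = k_d L, so D_c = (0.144/1.48) × 19.17 = 1.866 mg/L.
Minimum DO = C_s − D_c = 7.85 − 1.866 = 5.984 mg/L.
x_c = v t_c = 0.728 m/s × 0.4983 d × 86400 s/d = 31340 m ≈ 31.3 km.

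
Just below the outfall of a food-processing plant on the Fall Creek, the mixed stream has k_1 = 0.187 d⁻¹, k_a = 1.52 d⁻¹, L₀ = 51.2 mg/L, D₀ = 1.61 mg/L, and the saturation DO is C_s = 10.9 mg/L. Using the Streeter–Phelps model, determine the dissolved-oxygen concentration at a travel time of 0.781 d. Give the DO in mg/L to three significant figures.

k_1 L₀/(k_a−k_1) = 0.187×51.2/(1.52−0.187) = 9.574/1.333 = 7.183 mg/L.
e^(−k_1 t) = e^(−0.187×0.7810) = 0.8641; e^(−k_a t) = e^(−1.52×0.7810) = 0.3051.
D = 7.183 × (0.8641 − 0.3051) + 1.61 × 0.3051 = 4.015 + 0.4912 = 4.506 mg/L.
DO = C_s − D = 10.9 − 4.506 = 6.394 mg/L.

DO ≈ 6.39 mg/L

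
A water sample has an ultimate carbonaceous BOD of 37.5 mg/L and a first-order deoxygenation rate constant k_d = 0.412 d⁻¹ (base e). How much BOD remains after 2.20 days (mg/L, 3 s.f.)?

L_t = L₀ e^(−k_d t) = 37.5 × e^(−0.412×2.20) = 37.5 × 0.4040 = 15.15 mg/L.

L ≈ 15.1 mg/L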